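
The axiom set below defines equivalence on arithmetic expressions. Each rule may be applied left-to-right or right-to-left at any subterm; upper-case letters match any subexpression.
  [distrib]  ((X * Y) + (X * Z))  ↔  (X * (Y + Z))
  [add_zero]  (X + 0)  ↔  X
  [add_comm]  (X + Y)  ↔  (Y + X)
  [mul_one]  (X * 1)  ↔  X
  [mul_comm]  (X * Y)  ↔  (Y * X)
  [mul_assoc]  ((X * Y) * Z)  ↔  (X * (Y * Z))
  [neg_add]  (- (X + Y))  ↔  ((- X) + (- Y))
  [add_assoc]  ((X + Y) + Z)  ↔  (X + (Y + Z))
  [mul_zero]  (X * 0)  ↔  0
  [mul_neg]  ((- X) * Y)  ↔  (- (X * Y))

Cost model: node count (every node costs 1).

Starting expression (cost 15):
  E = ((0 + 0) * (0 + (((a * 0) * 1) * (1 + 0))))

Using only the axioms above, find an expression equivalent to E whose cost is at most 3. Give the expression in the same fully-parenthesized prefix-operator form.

(1) (a * 0)  =[mul_zero →]=  0    ⊢ ((0 + 0) * (0 + ((0 * 1) * (1 + 0))))
(2) (0 + 0)  =[add_zero →]=  0    ⊢ (0 * (0 + ((0 * 1) * (1 + 0))))
(3) (0 * 1)  =[mul_one →]=  0    ⊢ (0 * (0 + (0 * (1 + 0))))
(4) (1 + 0)  =[add_zero →]=  1    ⊢ (0 * (0 + (0 * 1)))
(5) (0 * 1)  =[mul_one →]=  0    ⊢ (0 * (0 + 0))
(6) (0 + 0)  =[add_zero →]=  0    ⊢ cost 3, within 3

(0 * 0)   [cost 3]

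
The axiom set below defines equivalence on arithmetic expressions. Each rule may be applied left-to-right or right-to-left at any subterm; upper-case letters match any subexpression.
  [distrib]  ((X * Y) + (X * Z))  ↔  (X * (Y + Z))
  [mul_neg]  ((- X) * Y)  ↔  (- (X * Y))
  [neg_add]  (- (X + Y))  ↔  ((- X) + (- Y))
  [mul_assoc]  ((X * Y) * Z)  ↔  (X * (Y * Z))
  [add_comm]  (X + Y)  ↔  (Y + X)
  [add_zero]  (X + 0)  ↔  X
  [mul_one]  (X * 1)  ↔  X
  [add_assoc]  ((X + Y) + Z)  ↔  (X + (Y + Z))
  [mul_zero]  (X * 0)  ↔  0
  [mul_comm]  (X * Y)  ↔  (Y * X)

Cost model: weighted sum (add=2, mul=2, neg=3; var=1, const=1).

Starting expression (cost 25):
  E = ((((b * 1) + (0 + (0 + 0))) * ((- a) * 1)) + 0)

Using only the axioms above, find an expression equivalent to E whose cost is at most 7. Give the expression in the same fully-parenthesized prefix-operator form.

step 1: add_zero (→) rewrites (0 + 0) into 0, now ((((b * 1) + (0 + 0)) * ((- a) * 1)) + 0)
step 2: mul_one (→) rewrites (b * 1) into b, now (((b + (0 + 0)) * ((- a) * 1)) + 0)
step 3: add_zero (→) rewrites (0 + 0) into 0, now (((b + 0) * ((- a) * 1)) + 0)
step 4: mul_one (→) rewrites ((- a) * 1) into (- a), now (((b + 0) * (- a)) + 0)
step 5: add_zero (→) rewrites (((b + 0) * (- a)) + 0) into ((b + 0) * (- a))
step 6: add_zero (→) rewrites (b + 0) into b, reaching cost 7 (bound 7)

(b * (- a))   [cost 7]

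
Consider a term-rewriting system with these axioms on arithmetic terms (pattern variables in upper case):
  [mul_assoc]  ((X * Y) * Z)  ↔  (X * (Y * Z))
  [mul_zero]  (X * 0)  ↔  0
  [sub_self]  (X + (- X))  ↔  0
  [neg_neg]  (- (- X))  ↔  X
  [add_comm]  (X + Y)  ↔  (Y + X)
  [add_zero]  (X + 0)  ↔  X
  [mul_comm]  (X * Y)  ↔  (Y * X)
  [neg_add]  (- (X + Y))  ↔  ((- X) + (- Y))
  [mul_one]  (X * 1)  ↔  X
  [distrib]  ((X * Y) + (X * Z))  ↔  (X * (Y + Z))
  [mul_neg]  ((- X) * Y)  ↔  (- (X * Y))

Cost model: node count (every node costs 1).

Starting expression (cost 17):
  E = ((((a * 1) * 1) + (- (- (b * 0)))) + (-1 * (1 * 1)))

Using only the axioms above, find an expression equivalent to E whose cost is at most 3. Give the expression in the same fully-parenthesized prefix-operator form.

(a + -1)   [cost 3]

(1) (b * 0)  =[mul_zero →]=  0    ⊢ ((((a * 1) * 1) + (- (- 0))) + (-1 * (1 * 1)))
(2) (1 * 1)  =[mul_one →]=  1    ⊢ ((((a * 1) * 1) + (- (- 0))) + (-1 * 1))
(3) (-1 * 1)  =[mul_one →]=  -1    ⊢ ((((a * 1) * 1) + (- (- 0))) + -1)
(4) (- (- 0))  =[neg_neg →]=  0    ⊢ ((((a * 1) * 1) + 0) + -1)
(5) ((a * 1) * 1)  =[mul_one →]=  (a * 1)    ⊢ (((a * 1) + 0) + -1)
(6) ((a * 1) + 0)  =[add_zero →]=  (a * 1)    ⊢ ((a * 1) + -1)
(7) (a * 1)  =[mul_one →]=  a    ⊢ cost 3, within 3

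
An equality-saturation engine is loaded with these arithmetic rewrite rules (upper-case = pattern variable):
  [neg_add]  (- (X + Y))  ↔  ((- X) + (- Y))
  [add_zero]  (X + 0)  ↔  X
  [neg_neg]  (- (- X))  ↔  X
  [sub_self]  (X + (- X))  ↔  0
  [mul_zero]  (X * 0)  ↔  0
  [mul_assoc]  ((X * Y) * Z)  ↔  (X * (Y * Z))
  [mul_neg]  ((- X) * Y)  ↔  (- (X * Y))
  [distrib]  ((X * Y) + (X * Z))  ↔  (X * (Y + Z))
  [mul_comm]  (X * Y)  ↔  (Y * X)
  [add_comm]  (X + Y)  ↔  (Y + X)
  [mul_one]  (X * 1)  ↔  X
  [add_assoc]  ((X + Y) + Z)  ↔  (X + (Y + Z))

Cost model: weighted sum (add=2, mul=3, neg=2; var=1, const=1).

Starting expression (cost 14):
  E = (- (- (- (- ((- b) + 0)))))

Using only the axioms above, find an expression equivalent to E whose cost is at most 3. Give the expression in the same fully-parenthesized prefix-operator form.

(- b)   [cost 3]

(1) ((- b) + 0)  =[add_zero →]=  (- b)    ⊢ (- (- (- (- (- b)))))
(2) (- (- (- b)))  =[neg_neg →]=  (- b)    ⊢ (- (- (- b)))
(3) (- (- (- b)))  =[neg_neg →]=  (- b)    ⊢ cost 3, within 3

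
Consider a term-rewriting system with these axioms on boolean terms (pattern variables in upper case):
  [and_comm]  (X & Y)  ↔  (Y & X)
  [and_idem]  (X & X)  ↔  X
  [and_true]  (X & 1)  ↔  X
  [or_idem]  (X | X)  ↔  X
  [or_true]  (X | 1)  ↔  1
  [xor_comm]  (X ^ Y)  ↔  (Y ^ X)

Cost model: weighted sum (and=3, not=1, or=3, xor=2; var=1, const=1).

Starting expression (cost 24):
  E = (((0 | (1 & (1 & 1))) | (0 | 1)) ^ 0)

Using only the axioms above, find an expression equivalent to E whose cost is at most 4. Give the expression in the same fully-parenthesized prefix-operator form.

step 1: and_idem (→) rewrites (1 & 1) into 1, now (((0 | (1 & 1)) | (0 | 1)) ^ 0)
step 2: and_idem (→) rewrites (1 & 1) into 1, now (((0 | 1) | (0 | 1)) ^ 0)
step 3: or_idem (→) rewrites ((0 | 1) | (0 | 1)) into (0 | 1), now ((0 | 1) ^ 0)
step 4: or_true (→) rewrites (0 | 1) into 1, reaching cost 4 (bound 4)

(1 ^ 0)   [cost 4]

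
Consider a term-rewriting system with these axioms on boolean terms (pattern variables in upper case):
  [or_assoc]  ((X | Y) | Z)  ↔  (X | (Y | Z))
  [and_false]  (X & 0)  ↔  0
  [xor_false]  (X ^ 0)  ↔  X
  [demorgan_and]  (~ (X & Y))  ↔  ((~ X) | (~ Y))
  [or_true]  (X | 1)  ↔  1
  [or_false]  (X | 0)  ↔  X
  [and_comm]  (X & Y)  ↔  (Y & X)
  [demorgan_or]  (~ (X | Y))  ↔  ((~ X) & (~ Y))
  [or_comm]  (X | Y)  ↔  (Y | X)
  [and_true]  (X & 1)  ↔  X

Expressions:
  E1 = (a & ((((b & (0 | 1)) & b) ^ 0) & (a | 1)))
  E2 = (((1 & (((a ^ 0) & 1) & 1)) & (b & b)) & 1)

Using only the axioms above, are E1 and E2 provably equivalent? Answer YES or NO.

1. [or_true →] (0 | 1)  →  1;  E1 = (a & ((((b & 1) & b) ^ 0) & (a | 1)))
2. [or_true →] (a | 1)  →  1;  E1 = (a & ((((b & 1) & b) ^ 0) & 1))
3. [and_true →] (b & 1)  →  b;  E1 = (a & (((b & b) ^ 0) & 1))
4. [and_true →] (((b & b) ^ 0) & 1)  →  ((b & b) ^ 0);  E1 = (a & ((b & b) ^ 0))
5. [xor_false →] ((b & b) ^ 0)  →  (b & b);  E1 = (a & (b & b))
6. [and_true ←] a  →  (a & 1);  E1 = ((a & 1) & (b & b))
7. [and_true ←] a  →  (a & 1);  E1 = (((a & 1) & 1) & (b & b))
8. [and_comm →] ((a & 1) & 1)  →  (1 & (a & 1));  E1 = ((1 & (a & 1)) & (b & b))
9. [and_true ←] a  →  (a & 1);  E1 = ((1 & ((a & 1) & 1)) & (b & b))
10. [and_true ←] ((1 & ((a & 1) & 1)) & (b & b))  →  (((1 & ((a & 1) & 1)) & (b & b)) & 1)
11. [xor_false ←] a  →  (a ^ 0);  this is E2

YES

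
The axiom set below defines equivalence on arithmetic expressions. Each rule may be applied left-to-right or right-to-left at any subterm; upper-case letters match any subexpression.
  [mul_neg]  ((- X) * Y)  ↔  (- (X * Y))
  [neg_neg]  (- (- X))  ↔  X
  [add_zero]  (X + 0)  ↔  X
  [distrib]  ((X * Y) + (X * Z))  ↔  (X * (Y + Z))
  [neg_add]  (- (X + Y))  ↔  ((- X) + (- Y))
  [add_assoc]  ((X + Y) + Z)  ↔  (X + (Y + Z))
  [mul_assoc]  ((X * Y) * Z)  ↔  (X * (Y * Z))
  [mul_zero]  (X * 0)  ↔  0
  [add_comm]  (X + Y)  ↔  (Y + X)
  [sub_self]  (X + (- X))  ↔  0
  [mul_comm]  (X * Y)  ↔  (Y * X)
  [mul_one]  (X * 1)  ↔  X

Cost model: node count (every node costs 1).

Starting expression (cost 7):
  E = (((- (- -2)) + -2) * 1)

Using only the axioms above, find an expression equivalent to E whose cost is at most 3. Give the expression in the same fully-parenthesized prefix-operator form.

step 1: mul_one (→) rewrites (((- (- -2)) + -2) * 1) into ((- (- -2)) + -2)
step 2: add_comm (→) rewrites ((- (- -2)) + -2) into (-2 + (- (- -2)))
step 3: neg_neg (→) rewrites (- (- -2)) into -2, reaching cost 3 (bound 3)

(-2 + -2)   [cost 3]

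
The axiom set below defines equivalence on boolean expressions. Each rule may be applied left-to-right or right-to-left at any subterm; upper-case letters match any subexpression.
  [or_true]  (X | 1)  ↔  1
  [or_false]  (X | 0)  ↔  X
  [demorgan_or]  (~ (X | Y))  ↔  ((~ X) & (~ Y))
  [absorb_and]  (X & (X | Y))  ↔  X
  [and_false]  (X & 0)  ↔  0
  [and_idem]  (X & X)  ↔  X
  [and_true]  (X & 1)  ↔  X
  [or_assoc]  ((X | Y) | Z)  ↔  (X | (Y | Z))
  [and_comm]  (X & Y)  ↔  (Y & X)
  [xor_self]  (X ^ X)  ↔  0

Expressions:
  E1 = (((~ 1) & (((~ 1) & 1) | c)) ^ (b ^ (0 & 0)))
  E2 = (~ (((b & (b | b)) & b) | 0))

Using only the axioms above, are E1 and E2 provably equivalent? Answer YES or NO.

The axioms are sound identities: if E1 ↔* E2 then E1 and E2 evaluate identically under any assignment.
Under b=0, c=0: E1 evaluates to 0, E2 to 1. Distinct ⇒ no rewrite sequence connects them.

NO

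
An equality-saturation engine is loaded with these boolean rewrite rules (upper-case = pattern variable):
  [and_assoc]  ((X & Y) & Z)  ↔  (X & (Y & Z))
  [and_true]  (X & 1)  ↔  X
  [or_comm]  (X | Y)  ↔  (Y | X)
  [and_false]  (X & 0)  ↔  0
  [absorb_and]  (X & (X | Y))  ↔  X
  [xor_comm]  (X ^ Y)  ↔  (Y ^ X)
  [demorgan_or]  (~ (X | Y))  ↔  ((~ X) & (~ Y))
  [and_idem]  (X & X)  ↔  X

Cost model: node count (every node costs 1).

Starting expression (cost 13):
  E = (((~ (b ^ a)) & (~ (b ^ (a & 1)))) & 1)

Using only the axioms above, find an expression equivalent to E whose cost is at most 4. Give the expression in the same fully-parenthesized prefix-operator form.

(~ (b ^ a))   [cost 4]

(1) (a & 1)  =[and_true →]=  a    ⊢ (((~ (b ^ a)) & (~ (b ^ a))) & 1)
(2) ((~ (b ^ a)) & (~ (b ^ a)))  =[and_idem →]=  (~ (b ^ a))    ⊢ ((~ (b ^ a)) & 1)
(3) ((~ (b ^ a)) & 1)  =[and_true →]=  (~ (b ^ a))    ⊢ cost 4, within 4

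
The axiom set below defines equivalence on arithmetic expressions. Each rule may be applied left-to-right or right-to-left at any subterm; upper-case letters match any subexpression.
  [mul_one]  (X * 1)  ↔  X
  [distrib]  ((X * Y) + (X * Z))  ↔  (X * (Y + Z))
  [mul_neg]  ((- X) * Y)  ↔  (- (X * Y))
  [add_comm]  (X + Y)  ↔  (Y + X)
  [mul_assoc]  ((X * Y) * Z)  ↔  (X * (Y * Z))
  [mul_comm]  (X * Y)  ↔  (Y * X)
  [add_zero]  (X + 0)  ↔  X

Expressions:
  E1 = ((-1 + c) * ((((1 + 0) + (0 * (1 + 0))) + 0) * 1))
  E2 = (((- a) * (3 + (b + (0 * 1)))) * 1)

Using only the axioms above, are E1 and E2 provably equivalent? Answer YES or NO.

All listed rules preserve value, hence provable equivalence implies equal values everywhere; look for a separating assignment.
a=0, b=0, c=0 gives E1 ↦ -1, E2 ↦ 0; values differ ⇒ not provably equivalent.

NO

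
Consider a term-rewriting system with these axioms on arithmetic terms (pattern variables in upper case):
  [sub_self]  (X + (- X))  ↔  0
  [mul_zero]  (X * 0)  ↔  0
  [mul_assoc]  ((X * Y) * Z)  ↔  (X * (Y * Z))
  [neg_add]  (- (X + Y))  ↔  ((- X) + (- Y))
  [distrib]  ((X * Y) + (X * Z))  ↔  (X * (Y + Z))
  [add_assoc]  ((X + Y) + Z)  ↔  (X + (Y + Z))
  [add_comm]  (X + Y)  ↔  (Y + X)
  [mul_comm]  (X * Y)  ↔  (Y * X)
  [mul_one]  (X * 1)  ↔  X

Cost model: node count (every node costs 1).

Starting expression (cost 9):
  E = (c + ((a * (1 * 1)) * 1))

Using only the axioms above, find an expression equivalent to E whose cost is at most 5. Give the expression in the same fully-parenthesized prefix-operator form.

(c + (1 * a))   [cost 5]

(1) ((a * (1 * 1)) * 1)  =[mul_one →]=  (a * (1 * 1))    ⊢ (c + (a * (1 * 1)))
(2) (a * (1 * 1))  =[mul_comm →]=  ((1 * 1) * a)    ⊢ (c + ((1 * 1) * a))
(3) (1 * 1)  =[mul_one →]=  1    ⊢ cost 5, within 5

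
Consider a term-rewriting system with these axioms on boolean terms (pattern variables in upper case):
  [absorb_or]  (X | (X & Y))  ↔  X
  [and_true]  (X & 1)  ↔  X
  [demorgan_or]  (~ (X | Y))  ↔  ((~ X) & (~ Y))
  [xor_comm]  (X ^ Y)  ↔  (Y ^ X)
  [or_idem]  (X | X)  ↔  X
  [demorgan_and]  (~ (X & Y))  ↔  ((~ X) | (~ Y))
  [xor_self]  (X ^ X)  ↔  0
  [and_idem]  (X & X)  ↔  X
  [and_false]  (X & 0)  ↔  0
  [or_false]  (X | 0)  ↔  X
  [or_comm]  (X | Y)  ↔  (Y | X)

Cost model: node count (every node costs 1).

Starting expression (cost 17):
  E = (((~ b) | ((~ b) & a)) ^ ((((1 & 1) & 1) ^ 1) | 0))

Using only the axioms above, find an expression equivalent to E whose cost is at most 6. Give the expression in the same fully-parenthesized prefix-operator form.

((~ b) ^ (1 ^ 1))   [cost 6]

(1) ((1 & 1) & 1)  =[and_true →]=  (1 & 1)    ⊢ (((~ b) | ((~ b) & a)) ^ (((1 & 1) ^ 1) | 0))
(2) (((1 & 1) ^ 1) | 0)  =[or_false →]=  ((1 & 1) ^ 1)    ⊢ (((~ b) | ((~ b) & a)) ^ ((1 & 1) ^ 1))
(3) ((~ b) | ((~ b) & a))  =[absorb_or →]=  (~ b)    ⊢ ((~ b) ^ ((1 & 1) ^ 1))
(4) (1 & 1)  =[and_idem →]=  1    ⊢ cost 6, within 6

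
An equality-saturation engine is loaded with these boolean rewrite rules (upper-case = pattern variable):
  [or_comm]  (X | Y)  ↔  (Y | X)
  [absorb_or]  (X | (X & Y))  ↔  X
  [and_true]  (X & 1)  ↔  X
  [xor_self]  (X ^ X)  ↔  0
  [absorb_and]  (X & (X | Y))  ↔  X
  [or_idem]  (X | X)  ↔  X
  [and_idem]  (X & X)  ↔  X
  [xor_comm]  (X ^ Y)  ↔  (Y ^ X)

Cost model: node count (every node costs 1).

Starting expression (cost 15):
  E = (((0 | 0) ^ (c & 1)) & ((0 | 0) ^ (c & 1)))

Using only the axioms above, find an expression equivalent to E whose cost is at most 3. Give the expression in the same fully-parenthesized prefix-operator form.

(c ^ 0)   [cost 3]

(1) (((0 | 0) ^ (c & 1)) & ((0 | 0) ^ (c & 1)))  =[and_idem →]=  ((0 | 0) ^ (c & 1))
(2) (c & 1)  =[and_true →]=  c    ⊢ ((0 | 0) ^ c)
(3) ((0 | 0) ^ c)  =[xor_comm →]=  (c ^ (0 | 0))
(4) (0 | 0)  =[or_idem →]=  0    ⊢ cost 3, within 3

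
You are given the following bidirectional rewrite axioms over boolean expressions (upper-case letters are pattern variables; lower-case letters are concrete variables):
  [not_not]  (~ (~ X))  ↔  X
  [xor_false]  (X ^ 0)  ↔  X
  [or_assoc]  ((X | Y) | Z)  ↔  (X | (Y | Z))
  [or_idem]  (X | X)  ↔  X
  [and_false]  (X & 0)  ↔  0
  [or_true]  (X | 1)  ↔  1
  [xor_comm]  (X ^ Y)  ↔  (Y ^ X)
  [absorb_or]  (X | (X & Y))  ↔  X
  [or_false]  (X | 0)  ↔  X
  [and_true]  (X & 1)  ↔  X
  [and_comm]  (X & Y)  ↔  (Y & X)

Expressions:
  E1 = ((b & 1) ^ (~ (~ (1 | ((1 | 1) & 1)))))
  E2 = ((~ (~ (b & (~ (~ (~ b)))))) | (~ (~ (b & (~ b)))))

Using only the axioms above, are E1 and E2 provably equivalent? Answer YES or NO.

NO

The axioms are sound identities: if E1 ↔* E2 then E1 and E2 evaluate identically under any assignment.
Under b=0: E1 evaluates to 1, E2 to 0. Distinct ⇒ no rewrite sequence connects them.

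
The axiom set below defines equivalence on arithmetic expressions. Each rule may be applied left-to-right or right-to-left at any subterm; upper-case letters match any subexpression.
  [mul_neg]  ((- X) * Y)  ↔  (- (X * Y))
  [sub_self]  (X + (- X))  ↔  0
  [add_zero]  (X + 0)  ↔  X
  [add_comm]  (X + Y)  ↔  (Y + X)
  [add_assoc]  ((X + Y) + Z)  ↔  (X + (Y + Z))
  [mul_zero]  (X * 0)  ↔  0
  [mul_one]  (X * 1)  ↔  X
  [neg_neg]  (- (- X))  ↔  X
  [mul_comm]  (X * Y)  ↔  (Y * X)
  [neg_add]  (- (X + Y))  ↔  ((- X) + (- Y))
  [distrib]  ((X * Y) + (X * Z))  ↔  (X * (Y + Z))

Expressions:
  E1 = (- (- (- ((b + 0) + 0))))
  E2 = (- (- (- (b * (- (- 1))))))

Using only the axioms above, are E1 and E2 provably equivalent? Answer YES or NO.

(1) ((b + 0) + 0)  =[add_zero →]=  (b + 0)    ⊢ (- (- (- (b + 0))))
(2) (b + 0)  =[add_zero →]=  b    ⊢ (- (- (- b)))
(3) b  =[mul_one ←]=  (b * 1)    ⊢ (- (- (- (b * 1))))
(4) 1  =[neg_neg ←]=  (- (- 1))    ⊢ E2

YES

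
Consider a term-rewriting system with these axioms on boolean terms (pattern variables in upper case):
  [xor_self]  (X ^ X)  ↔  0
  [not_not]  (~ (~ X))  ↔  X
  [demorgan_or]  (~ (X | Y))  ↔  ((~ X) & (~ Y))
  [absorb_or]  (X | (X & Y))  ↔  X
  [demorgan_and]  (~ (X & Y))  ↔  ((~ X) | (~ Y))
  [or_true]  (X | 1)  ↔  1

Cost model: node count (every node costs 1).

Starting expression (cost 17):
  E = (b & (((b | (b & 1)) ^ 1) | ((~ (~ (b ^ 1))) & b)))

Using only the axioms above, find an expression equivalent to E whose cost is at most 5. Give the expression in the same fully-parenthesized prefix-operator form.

step 1: absorb_or (→) rewrites (b | (b & 1)) into b, now (b & ((b ^ 1) | ((~ (~ (b ^ 1))) & b)))
step 2: not_not (→) rewrites (~ (~ (b ^ 1))) into (b ^ 1), now (b & ((b ^ 1) | ((b ^ 1) & b)))
step 3: absorb_or (→) rewrites ((b ^ 1) | ((b ^ 1) & b)) into (b ^ 1), reaching cost 5 (bound 5)

(b & (b ^ 1))   [cost 5]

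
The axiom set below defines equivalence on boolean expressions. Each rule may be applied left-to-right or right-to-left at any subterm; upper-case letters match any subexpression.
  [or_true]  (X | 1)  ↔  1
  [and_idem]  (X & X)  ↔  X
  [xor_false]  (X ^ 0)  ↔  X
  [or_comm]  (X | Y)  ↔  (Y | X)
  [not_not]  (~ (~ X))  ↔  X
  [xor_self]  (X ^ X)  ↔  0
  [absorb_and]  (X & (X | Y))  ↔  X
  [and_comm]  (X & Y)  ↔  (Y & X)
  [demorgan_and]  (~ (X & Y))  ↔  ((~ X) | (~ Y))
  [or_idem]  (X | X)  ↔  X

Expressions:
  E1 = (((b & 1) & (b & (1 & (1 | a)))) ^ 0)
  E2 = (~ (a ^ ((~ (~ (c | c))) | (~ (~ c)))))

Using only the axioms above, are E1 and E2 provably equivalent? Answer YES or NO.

Every axiom is a valid identity, so a rewrite proof would force E1 and E2 to agree under every assignment.
At a=0, b=0, c=0: E1 = 0 but E2 = 1; they differ, so no derivation exists.

NO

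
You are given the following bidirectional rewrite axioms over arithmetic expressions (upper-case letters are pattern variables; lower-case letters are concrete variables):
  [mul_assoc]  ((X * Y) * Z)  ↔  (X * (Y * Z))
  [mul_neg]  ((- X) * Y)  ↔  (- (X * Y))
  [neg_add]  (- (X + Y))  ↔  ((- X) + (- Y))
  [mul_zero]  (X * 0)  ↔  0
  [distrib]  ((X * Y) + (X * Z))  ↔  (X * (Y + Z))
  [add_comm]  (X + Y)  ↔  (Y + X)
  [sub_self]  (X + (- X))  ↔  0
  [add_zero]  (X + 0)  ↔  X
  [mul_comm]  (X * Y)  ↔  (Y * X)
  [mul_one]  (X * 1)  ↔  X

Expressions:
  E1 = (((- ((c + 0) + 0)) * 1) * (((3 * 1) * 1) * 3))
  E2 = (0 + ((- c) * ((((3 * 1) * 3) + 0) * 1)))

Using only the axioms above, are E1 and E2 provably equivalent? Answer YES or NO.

(1) ((- ((c + 0) + 0)) * 1)  =[mul_one →]=  (- ((c + 0) + 0))    ⊢ ((- ((c + 0) + 0)) * (((3 * 1) * 1) * 3))
(2) (c + 0)  =[add_zero →]=  c    ⊢ ((- (c + 0)) * (((3 * 1) * 1) * 3))
(3) (c + 0)  =[add_zero →]=  c    ⊢ ((- c) * (((3 * 1) * 1) * 3))
(4) (3 * 1)  =[mul_one →]=  3    ⊢ ((- c) * ((3 * 1) * 3))
(5) (3 * 1)  =[mul_one →]=  3    ⊢ ((- c) * (3 * 3))
(6) ((- c) * (3 * 3))  =[add_zero ←]=  (((- c) * (3 * 3)) + 0)
(7) 3  =[mul_one ←]=  (3 * 1)    ⊢ (((- c) * (3 * (3 * 1))) + 0)
(8) (3 * (3 * 1))  =[mul_comm →]=  ((3 * 1) * 3)    ⊢ (((- c) * ((3 * 1) * 3)) + 0)
(9) (((- c) * ((3 * 1) * 3)) + 0)  =[add_comm →]=  (0 + ((- c) * ((3 * 1) * 3)))
(10) ((3 * 1) * 3)  =[mul_one ←]=  (((3 * 1) * 3) * 1)    ⊢ (0 + ((- c) * (((3 * 1) * 3) * 1)))
(11) ((3 * 1) * 3)  =[add_zero ←]=  (((3 * 1) * 3) + 0)    ⊢ E2

YES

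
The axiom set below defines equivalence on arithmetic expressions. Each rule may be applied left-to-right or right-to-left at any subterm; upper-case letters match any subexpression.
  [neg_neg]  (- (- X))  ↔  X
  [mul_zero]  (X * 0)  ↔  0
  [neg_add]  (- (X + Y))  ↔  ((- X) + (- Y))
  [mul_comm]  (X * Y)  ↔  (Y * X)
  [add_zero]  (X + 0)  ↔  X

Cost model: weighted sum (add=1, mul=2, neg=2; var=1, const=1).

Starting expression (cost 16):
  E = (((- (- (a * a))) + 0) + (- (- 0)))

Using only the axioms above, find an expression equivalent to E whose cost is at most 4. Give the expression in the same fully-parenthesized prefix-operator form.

1. [add_zero →] ((- (- (a * a))) + 0)  →  (- (- (a * a)));  E = ((- (- (a * a))) + (- (- 0)))
2. [neg_neg →] (- (- (a * a)))  →  (a * a);  E = ((a * a) + (- (- 0)))
3. [neg_neg →] (- (- 0))  →  0;  E = ((a * a) + 0)
4. [add_zero →] ((a * a) + 0)  →  (a * a);  cost 4 ≤ 4, done

(a * a)   [cost 4]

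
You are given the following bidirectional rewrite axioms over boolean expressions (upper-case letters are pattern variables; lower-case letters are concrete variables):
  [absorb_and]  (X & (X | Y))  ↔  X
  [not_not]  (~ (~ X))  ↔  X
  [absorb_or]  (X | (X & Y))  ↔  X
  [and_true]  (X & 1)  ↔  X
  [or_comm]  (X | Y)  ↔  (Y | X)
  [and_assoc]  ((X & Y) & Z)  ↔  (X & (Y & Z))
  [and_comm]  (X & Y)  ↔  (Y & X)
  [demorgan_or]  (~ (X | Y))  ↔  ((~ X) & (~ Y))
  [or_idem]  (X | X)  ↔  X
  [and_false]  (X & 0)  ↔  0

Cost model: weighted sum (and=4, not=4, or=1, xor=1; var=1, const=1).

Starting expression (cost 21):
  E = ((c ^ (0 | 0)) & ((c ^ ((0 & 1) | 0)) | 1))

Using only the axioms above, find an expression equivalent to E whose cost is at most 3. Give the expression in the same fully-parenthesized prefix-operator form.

(c ^ 0)   [cost 3]

1. [and_true →] (0 & 1)  →  0;  E = ((c ^ (0 | 0)) & ((c ^ (0 | 0)) | 1))
2. [absorb_and →] ((c ^ (0 | 0)) & ((c ^ (0 | 0)) | 1))  →  (c ^ (0 | 0))
3. [or_idem →] (0 | 0)  →  0;  cost 3 ≤ 3, done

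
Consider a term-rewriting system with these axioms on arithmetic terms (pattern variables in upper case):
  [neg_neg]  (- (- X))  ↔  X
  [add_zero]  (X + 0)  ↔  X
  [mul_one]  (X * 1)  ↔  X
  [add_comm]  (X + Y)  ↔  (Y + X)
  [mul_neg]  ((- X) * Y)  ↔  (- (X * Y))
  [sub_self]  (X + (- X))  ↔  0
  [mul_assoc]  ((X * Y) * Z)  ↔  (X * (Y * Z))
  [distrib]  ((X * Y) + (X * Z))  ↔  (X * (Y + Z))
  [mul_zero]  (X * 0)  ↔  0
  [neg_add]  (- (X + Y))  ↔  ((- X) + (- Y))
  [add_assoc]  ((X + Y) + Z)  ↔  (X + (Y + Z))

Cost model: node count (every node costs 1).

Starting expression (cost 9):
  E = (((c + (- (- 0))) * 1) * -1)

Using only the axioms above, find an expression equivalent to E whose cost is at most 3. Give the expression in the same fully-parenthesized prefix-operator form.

(c * -1)   [cost 3]

step 1: mul_one (→) rewrites ((c + (- (- 0))) * 1) into (c + (- (- 0))), now ((c + (- (- 0))) * -1)
step 2: neg_neg (→) rewrites (- (- 0)) into 0, now ((c + 0) * -1)
step 3: add_zero (→) rewrites (c + 0) into c, reaching cost 3 (bound 3)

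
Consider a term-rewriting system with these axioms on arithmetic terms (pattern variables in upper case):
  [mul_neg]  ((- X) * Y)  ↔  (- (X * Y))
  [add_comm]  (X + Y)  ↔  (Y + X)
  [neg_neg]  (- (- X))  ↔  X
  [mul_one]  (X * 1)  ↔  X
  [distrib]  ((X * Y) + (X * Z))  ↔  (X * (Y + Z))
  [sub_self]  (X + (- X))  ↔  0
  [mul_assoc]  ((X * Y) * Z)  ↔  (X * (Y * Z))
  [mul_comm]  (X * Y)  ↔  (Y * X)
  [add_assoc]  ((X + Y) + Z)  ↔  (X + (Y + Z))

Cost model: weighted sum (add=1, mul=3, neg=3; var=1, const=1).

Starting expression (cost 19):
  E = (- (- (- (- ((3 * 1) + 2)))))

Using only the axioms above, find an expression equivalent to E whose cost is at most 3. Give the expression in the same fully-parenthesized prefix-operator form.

(3 + 2)   [cost 3]

step 1: neg_neg (→) rewrites (- (- (- ((3 * 1) + 2)))) into (- ((3 * 1) + 2)), now (- (- ((3 * 1) + 2)))
step 2: mul_one (→) rewrites (3 * 1) into 3, now (- (- (3 + 2)))
step 3: neg_neg (→) rewrites (- (- (3 + 2))) into (3 + 2), reaching cost 3 (bound 3)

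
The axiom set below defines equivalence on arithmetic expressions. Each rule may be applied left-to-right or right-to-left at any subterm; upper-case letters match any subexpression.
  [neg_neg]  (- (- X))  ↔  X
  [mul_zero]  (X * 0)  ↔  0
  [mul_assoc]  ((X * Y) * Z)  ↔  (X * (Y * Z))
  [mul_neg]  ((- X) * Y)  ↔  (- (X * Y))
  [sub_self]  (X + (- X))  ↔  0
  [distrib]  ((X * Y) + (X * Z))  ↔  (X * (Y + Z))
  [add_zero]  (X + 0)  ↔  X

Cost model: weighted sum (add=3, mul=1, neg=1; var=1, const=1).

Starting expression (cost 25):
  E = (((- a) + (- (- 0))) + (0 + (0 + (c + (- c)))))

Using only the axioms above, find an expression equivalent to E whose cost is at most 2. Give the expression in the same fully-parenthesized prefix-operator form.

(- a)   [cost 2]

step 1: sub_self (→) rewrites (c + (- c)) into 0, now (((- a) + (- (- 0))) + (0 + (0 + 0)))
step 2: add_zero (→) rewrites (0 + 0) into 0, now (((- a) + (- (- 0))) + (0 + 0))
step 3: add_zero (→) rewrites (0 + 0) into 0, now (((- a) + (- (- 0))) + 0)
step 4: neg_neg (→) rewrites (- (- 0)) into 0, now (((- a) + 0) + 0)
step 5: add_zero (→) rewrites (((- a) + 0) + 0) into ((- a) + 0)
step 6: add_zero (→) rewrites ((- a) + 0) into (- a), reaching cost 2 (bound 2)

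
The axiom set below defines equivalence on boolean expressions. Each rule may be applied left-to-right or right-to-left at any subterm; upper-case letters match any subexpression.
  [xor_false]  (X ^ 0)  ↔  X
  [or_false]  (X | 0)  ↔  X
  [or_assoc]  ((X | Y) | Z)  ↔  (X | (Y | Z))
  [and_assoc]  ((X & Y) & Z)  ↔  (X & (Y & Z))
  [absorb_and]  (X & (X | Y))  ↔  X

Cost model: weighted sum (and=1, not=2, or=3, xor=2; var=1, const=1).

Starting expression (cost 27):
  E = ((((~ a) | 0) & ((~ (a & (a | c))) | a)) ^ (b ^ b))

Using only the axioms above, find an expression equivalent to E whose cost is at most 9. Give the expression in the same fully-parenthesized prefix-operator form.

(1) (a & (a | c))  =[absorb_and →]=  a    ⊢ ((((~ a) | 0) & ((~ a) | a)) ^ (b ^ b))
(2) ((~ a) | 0)  =[or_false →]=  (~ a)    ⊢ (((~ a) & ((~ a) | a)) ^ (b ^ b))
(3) ((~ a) & ((~ a) | a))  =[absorb_and →]=  (~ a)    ⊢ cost 9, within 9

((~ a) ^ (b ^ b))   [cost 9]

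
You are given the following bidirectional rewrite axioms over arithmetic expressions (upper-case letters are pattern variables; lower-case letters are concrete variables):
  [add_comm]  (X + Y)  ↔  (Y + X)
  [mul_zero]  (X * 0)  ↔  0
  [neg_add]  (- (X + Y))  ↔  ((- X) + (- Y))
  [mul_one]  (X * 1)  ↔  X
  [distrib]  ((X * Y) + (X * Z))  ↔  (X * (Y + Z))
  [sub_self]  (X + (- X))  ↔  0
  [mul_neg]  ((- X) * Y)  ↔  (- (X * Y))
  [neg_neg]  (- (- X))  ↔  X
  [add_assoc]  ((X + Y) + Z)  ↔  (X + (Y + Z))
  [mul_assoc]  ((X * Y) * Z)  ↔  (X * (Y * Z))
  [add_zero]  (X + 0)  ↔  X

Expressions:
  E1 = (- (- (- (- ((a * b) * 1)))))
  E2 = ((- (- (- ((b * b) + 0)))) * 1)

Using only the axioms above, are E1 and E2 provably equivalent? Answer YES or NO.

All listed rules preserve value, hence provable equivalence implies equal values everywhere; look for a separating assignment.
a=0, b=1 gives E1 ↦ 0, E2 ↦ -1; values differ ⇒ not provably equivalent.

NO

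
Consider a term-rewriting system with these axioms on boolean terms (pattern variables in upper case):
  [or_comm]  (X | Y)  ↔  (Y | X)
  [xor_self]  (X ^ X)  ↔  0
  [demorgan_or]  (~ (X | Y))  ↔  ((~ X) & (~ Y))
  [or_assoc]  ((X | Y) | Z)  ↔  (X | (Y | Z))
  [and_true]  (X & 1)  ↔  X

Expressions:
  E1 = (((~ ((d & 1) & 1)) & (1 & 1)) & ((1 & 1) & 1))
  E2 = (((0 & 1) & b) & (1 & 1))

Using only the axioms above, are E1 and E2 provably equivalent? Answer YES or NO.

The axioms are sound identities: if E1 ↔* E2 then E1 and E2 evaluate identically under any assignment.
Under b=0, d=0: E1 evaluates to 1, E2 to 0. Distinct ⇒ no rewrite sequence connects them.

NO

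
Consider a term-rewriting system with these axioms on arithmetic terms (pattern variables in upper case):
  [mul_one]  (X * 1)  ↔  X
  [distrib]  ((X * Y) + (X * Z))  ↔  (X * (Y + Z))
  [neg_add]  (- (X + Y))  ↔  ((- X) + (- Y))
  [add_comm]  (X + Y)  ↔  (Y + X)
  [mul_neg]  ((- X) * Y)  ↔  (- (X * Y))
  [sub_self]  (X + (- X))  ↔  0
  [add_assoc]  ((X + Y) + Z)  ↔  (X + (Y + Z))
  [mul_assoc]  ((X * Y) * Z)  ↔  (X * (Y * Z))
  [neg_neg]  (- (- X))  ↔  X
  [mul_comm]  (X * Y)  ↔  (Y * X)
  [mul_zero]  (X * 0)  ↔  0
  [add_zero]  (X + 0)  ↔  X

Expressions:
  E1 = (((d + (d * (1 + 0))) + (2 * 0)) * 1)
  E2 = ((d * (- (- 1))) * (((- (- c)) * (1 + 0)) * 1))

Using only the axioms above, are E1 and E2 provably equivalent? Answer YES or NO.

NO

All listed rules preserve value, hence provable equivalence implies equal values everywhere; look for a separating assignment.
c=0, d=1 gives E1 ↦ 2, E2 ↦ 0; values differ ⇒ not provably equivalent.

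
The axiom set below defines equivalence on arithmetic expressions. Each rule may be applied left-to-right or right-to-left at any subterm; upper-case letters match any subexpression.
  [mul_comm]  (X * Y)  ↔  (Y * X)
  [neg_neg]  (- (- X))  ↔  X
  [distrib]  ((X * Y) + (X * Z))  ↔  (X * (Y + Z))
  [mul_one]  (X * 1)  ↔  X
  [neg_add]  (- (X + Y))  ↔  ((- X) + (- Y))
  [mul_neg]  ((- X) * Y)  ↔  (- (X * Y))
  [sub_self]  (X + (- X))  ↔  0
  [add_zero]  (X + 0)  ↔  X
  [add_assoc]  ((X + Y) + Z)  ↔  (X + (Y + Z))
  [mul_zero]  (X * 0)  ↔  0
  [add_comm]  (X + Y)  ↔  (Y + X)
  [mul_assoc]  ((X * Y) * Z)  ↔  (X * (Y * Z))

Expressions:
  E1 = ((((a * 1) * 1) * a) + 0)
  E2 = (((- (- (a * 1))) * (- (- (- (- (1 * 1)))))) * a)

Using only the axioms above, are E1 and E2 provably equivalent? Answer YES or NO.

(1) (a * 1)  =[mul_one →]=  a    ⊢ (((a * 1) * a) + 0)
(2) (a * 1)  =[mul_one →]=  a    ⊢ ((a * a) + 0)
(3) ((a * a) + 0)  =[add_zero →]=  (a * a)
(4) a  =[mul_one ←]=  (a * 1)    ⊢ ((a * 1) * a)
(5) a  =[mul_one ←]=  (a * 1)    ⊢ (((a * 1) * 1) * a)
(6) 1  =[neg_neg ←]=  (- (- 1))    ⊢ (((a * 1) * (- (- 1))) * a)
(7) (a * 1)  =[neg_neg ←]=  (- (- (a * 1)))    ⊢ (((- (- (a * 1))) * (- (- 1))) * a)
(8) 1  =[mul_one ←]=  (1 * 1)    ⊢ (((- (- (a * 1))) * (- (- (1 * 1)))) * a)
(9) (- (1 * 1))  =[neg_neg ←]=  (- (- (- (1 * 1))))    ⊢ E2

YES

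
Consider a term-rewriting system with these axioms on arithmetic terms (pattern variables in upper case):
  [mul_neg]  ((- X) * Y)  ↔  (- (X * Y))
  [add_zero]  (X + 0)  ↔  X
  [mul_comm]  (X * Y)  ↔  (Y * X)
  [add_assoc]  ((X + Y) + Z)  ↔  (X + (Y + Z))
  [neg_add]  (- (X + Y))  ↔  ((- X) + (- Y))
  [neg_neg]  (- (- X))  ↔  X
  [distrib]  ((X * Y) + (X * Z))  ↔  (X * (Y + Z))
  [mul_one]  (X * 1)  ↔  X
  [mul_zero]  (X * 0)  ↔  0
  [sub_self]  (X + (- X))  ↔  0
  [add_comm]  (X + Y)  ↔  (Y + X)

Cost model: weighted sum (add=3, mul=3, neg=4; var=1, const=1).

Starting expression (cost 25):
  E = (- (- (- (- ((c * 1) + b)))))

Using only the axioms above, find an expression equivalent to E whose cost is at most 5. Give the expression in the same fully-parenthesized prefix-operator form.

step 1: mul_one (→) rewrites (c * 1) into c, now (- (- (- (- (c + b)))))
step 2: neg_neg (→) rewrites (- (- (- (- (c + b))))) into (- (- (c + b)))
step 3: neg_neg (→) rewrites (- (- (c + b))) into (c + b), reaching cost 5 (bound 5)

(c + b)   [cost 5]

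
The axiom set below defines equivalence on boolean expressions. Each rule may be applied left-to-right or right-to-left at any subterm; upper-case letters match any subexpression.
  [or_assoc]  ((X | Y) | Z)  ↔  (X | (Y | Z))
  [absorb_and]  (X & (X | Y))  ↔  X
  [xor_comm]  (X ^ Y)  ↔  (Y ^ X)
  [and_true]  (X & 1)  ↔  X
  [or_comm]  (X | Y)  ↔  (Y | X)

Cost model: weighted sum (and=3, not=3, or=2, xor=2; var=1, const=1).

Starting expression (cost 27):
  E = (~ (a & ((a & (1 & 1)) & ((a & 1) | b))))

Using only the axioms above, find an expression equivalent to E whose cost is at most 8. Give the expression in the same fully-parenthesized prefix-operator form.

1. [and_true →] (1 & 1)  →  1;  E = (~ (a & ((a & 1) & ((a & 1) | b))))
2. [absorb_and →] ((a & 1) & ((a & 1) | b))  →  (a & 1);  E = (~ (a & (a & 1)))
3. [and_true →] (a & 1)  →  a;  cost 8 ≤ 8, done

(~ (a & a))   [cost 8]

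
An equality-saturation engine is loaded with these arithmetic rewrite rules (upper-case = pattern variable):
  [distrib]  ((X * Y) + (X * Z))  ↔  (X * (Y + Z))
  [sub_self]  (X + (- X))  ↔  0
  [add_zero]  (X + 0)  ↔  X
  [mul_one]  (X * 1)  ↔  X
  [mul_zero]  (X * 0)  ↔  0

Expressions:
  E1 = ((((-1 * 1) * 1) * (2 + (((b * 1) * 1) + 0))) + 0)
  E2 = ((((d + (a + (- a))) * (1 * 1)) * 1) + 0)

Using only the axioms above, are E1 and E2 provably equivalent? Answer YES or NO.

All listed rules preserve value, hence provable equivalence implies equal values everywhere; look for a separating assignment.
a=0, b=0, d=0 gives E1 ↦ -2, E2 ↦ 0; values differ ⇒ not provably equivalent.

NO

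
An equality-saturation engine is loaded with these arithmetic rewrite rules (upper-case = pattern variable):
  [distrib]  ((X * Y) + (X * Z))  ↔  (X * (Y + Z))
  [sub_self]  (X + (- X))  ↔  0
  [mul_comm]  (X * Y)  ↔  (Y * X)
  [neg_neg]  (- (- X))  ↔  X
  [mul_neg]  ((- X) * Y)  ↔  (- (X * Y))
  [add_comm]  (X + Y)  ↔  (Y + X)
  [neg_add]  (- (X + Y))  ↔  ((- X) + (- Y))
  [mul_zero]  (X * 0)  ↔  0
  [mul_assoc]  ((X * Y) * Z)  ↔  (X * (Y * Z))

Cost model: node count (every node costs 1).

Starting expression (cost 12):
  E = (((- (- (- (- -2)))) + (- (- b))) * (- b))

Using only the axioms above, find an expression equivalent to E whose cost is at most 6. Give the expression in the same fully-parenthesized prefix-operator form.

((-2 + b) * (- b))   [cost 6]

step 1: neg_neg (→) rewrites (- (- (- (- -2)))) into (- (- -2)), now (((- (- -2)) + (- (- b))) * (- b))
step 2: neg_neg (→) rewrites (- (- -2)) into -2, now ((-2 + (- (- b))) * (- b))
step 3: neg_neg (→) rewrites (- (- b)) into b, reaching cost 6 (bound 6)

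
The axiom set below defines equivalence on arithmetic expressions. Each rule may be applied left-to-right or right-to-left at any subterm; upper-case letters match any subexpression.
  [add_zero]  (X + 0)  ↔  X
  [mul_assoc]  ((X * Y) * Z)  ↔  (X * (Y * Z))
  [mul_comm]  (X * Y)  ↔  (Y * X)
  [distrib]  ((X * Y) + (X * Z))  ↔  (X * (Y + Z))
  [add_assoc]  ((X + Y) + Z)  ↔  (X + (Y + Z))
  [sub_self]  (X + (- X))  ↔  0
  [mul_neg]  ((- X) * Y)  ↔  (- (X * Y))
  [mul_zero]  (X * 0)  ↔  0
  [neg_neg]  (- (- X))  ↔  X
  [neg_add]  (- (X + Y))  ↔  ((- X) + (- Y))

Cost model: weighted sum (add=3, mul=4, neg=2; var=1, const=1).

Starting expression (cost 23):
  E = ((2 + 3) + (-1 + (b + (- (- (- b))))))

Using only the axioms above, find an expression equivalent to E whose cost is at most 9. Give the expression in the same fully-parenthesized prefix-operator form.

((2 + 3) + -1)   [cost 9]

step 1: neg_neg (→) rewrites (- (- b)) into b, now ((2 + 3) + (-1 + (b + (- b))))
step 2: sub_self (→) rewrites (b + (- b)) into 0, now ((2 + 3) + (-1 + 0))
step 3: add_zero (→) rewrites (-1 + 0) into -1, reaching cost 9 (bound 9)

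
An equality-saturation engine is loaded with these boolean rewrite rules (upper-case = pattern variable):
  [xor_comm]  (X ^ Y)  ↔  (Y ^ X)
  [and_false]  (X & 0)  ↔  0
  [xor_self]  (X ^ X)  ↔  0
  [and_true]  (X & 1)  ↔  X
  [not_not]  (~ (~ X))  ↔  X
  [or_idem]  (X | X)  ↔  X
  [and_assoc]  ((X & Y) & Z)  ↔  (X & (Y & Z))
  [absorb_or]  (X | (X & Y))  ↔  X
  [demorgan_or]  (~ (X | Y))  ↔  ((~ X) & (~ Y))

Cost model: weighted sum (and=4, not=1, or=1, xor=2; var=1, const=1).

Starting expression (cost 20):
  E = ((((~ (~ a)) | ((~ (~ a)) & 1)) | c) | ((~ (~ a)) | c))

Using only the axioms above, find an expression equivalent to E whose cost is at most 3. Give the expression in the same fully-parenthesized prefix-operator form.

(a | c)   [cost 3]

1. [and_true →] ((~ (~ a)) & 1)  →  (~ (~ a));  E = ((((~ (~ a)) | (~ (~ a))) | c) | ((~ (~ a)) | c))
2. [or_idem →] ((~ (~ a)) | (~ (~ a)))  →  (~ (~ a));  E = (((~ (~ a)) | c) | ((~ (~ a)) | c))
3. [or_idem →] (((~ (~ a)) | c) | ((~ (~ a)) | c))  →  ((~ (~ a)) | c)
4. [not_not →] (~ (~ a))  →  a;  cost 3 ≤ 3, done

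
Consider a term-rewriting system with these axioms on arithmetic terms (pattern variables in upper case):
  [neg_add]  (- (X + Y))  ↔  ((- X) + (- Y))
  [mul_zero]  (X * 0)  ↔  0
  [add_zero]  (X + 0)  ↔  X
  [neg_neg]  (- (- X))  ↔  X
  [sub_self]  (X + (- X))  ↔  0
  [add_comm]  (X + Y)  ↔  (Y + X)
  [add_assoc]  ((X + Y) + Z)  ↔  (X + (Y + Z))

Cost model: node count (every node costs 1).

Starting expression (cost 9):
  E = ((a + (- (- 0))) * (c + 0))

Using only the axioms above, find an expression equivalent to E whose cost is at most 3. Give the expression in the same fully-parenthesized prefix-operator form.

(1) (- (- 0))  =[neg_neg →]=  0    ⊢ ((a + 0) * (c + 0))
(2) (c + 0)  =[add_zero →]=  c    ⊢ ((a + 0) * c)
(3) (a + 0)  =[add_zero →]=  a    ⊢ cost 3, within 3

(a * c)   [cost 3]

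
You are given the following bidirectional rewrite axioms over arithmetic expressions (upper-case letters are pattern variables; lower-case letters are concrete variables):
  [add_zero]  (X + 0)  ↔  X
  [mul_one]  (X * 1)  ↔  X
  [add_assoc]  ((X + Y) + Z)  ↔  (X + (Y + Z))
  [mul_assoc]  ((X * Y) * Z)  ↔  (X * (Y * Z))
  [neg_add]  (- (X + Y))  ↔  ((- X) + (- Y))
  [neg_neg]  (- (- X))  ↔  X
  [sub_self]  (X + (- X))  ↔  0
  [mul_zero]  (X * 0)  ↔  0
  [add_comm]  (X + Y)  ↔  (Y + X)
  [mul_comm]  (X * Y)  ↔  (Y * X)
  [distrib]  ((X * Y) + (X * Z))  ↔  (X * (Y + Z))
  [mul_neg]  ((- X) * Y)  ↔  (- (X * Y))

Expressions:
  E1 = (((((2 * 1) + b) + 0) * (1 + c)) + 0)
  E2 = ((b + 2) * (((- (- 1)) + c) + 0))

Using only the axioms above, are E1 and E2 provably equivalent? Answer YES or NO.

(1) (((2 * 1) + b) + 0)  =[add_zero →]=  ((2 * 1) + b)    ⊢ ((((2 * 1) + b) * (1 + c)) + 0)
(2) (2 * 1)  =[mul_one →]=  2    ⊢ (((2 + b) * (1 + c)) + 0)
(3) (((2 + b) * (1 + c)) + 0)  =[add_zero →]=  ((2 + b) * (1 + c))
(4) (2 + b)  =[add_comm →]=  (b + 2)    ⊢ ((b + 2) * (1 + c))
(5) 1  =[neg_neg ←]=  (- (- 1))    ⊢ ((b + 2) * ((- (- 1)) + c))
(6) ((- (- 1)) + c)  =[add_zero ←]=  (((- (- 1)) + c) + 0)    ⊢ E2

YES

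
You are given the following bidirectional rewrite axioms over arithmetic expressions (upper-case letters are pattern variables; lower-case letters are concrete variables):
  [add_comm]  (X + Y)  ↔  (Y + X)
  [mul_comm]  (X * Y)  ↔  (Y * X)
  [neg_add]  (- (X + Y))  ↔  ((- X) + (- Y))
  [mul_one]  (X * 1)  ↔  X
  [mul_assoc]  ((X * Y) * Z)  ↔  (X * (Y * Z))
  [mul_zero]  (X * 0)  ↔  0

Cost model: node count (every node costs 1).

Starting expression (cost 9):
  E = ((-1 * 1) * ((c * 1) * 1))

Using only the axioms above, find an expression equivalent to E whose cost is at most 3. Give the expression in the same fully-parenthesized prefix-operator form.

(-1 * c)   [cost 3]

1. [mul_one →] (-1 * 1)  →  -1;  E = (-1 * ((c * 1) * 1))
2. [mul_one →] ((c * 1) * 1)  →  (c * 1);  E = (-1 * (c * 1))
3. [mul_one →] (c * 1)  →  c;  cost 3 ≤ 3, done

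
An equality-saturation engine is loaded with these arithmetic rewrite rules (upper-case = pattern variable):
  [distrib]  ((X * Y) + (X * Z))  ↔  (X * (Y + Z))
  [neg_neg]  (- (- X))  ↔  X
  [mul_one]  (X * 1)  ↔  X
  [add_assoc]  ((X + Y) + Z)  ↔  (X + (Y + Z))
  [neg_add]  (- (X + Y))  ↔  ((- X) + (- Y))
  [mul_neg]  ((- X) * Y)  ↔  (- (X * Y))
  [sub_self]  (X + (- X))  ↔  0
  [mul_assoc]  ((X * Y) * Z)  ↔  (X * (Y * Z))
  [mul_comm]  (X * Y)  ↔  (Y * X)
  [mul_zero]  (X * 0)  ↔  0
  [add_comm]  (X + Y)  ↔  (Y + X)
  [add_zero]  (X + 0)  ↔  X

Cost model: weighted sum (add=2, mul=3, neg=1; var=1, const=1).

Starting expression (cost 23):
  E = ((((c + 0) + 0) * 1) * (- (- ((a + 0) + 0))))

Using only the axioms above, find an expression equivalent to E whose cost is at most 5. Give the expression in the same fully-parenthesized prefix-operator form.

(c * a)   [cost 5]

1. [add_zero →] ((a + 0) + 0)  →  (a + 0);  E = ((((c + 0) + 0) * 1) * (- (- (a + 0))))
2. [add_zero →] (c + 0)  →  c;  E = (((c + 0) * 1) * (- (- (a + 0))))
3. [add_zero →] (a + 0)  →  a;  E = (((c + 0) * 1) * (- (- a)))
4. [neg_neg →] (- (- a))  →  a;  E = (((c + 0) * 1) * a)
5. [mul_one →] ((c + 0) * 1)  →  (c + 0);  E = ((c + 0) * a)
6. [add_zero →] (c + 0)  →  c;  cost 5 ≤ 5, done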